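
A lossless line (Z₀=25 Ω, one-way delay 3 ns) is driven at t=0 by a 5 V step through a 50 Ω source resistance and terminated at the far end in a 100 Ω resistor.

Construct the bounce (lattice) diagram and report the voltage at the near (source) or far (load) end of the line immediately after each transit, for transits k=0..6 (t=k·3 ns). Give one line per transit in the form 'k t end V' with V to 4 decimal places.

0 0 source 1.6667
1 3 load 2.6667
2 6 source 3.0000
3 9 load 3.2000
4 12 source 3.2667
5 15 load 3.3067
6 18 source 3.3200

Γ_L=0.600000, Γ_S=0.333333; launch V₁=5·25/75=1.666667
k=0 src: V=1.6667
k=1 load: inc=1.666667, refl=1.666667·0.600000=1.0000; V=0.000000+1.666667+1.000000=2.6667
k=2 src: inc=1.000000, refl=1.000000·0.333333=0.3333; V=1.666667+1.000000+0.333333=3.0000
k=3 load: inc=0.333333, refl=0.333333·0.600000=0.2000; V=2.666667+0.333333+0.200000=3.2000
k=4 src: inc=0.200000, refl=0.200000·0.333333=0.0667; V=3.000000+0.200000+0.066667=3.2667
k=5 load: inc=0.066667, refl=0.066667·0.600000=0.0400; V=3.200000+0.066667+0.040000=3.3067
k=6 src: inc=0.040000, refl=0.040000·0.333333=0.0133; V=3.266667+0.040000+0.013333=3.3200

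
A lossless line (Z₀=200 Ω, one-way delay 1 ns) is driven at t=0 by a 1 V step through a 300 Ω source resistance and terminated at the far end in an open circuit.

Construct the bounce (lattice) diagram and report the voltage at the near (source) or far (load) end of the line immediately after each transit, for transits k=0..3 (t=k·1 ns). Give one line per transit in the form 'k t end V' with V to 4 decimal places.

0 0 source 0.4000
1 1 load 0.8000
2 2 source 0.8800
3 3 load 0.9600

Γ_L=1.000000, Γ_S=0.200000; launch V₁=1·200/500=0.400000
k=0 src: V=0.4000
k=1 load: inc=0.400000, refl=0.400000·1.000000=0.4000; V=0.000000+0.400000+0.400000=0.8000
k=2 src: inc=0.400000, refl=0.400000·0.200000=0.0800; V=0.400000+0.400000+0.080000=0.8800
k=3 load: inc=0.080000, refl=0.080000·1.000000=0.0800; V=0.800000+0.080000+0.080000=0.9600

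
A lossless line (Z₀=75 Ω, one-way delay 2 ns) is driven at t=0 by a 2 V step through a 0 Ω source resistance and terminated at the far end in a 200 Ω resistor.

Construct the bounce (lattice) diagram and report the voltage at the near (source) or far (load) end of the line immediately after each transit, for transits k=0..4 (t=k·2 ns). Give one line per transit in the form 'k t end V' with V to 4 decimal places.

Γ_L=0.454545, Γ_S=-1.000000; launch V₁=2·75/75=2.000000
k=0 src: V=2.0000
k=1 load: inc=2.000000, refl=2.000000·0.454545=0.9091; V=0.000000+2.000000+0.909091=2.9091
k=2 src: inc=0.909091, refl=0.909091·-1.000000=-0.9091; V=2.000000+0.909091+-0.909091=2.0000
k=3 load: inc=-0.909091, refl=-0.909091·0.454545=-0.4132; V=2.909091+-0.909091+-0.413223=1.5868
k=4 src: inc=-0.413223, refl=-0.413223·-1.000000=0.4132; V=2.000000+-0.413223+0.413223=2.0000

0 0 source 2.0000
1 2 load 2.9091
2 4 source 2.0000
3 6 load 1.5868
4 8 source 2.0000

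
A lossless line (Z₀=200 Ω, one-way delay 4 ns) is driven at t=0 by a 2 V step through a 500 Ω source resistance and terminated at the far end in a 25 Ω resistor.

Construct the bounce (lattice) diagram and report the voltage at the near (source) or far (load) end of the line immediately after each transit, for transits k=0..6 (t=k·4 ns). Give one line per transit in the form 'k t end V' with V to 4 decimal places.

0 0 source 0.5714
1 4 load 0.1270
2 8 source -0.0635
3 12 load 0.0847
4 16 source 0.1481
5 20 load 0.0988
6 24 source 0.0776

Γ_L=-0.777778, Γ_S=0.428571; launch V₁=2·200/700=0.571429
k=0 src: V=0.5714
k=1 load: inc=0.571429, refl=0.571429·-0.777778=-0.4444; V=0.000000+0.571429+-0.444444=0.1270
k=2 src: inc=-0.444444, refl=-0.444444·0.428571=-0.1905; V=0.571429+-0.444444+-0.190476=-0.0635
k=3 load: inc=-0.190476, refl=-0.190476·-0.777778=0.1481; V=0.126984+-0.190476+0.148148=0.0847
k=4 src: inc=0.148148, refl=0.148148·0.428571=0.0635; V=-0.063492+0.148148+0.063492=0.1481
k=5 load: inc=0.063492, refl=0.063492·-0.777778=-0.0494; V=0.084656+0.063492+-0.049383=0.0988
k=6 src: inc=-0.049383, refl=-0.049383·0.428571=-0.0212; V=0.148148+-0.049383+-0.021164=0.0776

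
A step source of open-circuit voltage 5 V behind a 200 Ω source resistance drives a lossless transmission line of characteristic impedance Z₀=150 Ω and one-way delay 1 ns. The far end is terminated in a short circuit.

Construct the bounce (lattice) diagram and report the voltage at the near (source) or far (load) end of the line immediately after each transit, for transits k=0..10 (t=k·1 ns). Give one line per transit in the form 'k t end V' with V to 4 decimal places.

0 0 source 2.1429
1 1 load 0.0000
2 2 source -0.3061
3 3 load 0.0000
4 4 source 0.0437
5 5 load 0.0000
6 6 source -0.0062
7 7 load 0.0000
8 8 source 0.0009
9 9 load 0.0000
10 10 source -0.0001

Γ_L=-1.000000, Γ_S=0.142857; launch V₁=5·150/350=2.142857
k=0 src: V=2.1429
k=1 load: inc=2.142857, refl=2.142857·-1.000000=-2.1429; V=0.000000+2.142857+-2.142857=0.0000
k=2 src: inc=-2.142857, refl=-2.142857·0.142857=-0.3061; V=2.142857+-2.142857+-0.306122=-0.3061
k=3 load: inc=-0.306122, refl=-0.306122·-1.000000=0.3061; V=0.000000+-0.306122+0.306122=0.0000
k=4 src: inc=0.306122, refl=0.306122·0.142857=0.0437; V=-0.306122+0.306122+0.043732=0.0437
k=5 load: inc=0.043732, refl=0.043732·-1.000000=-0.0437; V=0.000000+0.043732+-0.043732=0.0000
k=6 src: inc=-0.043732, refl=-0.043732·0.142857=-0.0062; V=0.043732+-0.043732+-0.006247=-0.0062
k=7 load: inc=-0.006247, refl=-0.006247·-1.000000=0.0062; V=0.000000+-0.006247+0.006247=0.0000
k=8 src: inc=0.006247, refl=0.006247·0.142857=0.0009; V=-0.006247+0.006247+0.000892=0.0009
k=9 load: inc=0.000892, refl=0.000892·-1.000000=-0.0009; V=0.000000+0.000892+-0.000892=0.0000
k=10 src: inc=-0.000892, refl=-0.000892·0.142857=-0.0001; V=0.000892+-0.000892+-0.000127=-0.0001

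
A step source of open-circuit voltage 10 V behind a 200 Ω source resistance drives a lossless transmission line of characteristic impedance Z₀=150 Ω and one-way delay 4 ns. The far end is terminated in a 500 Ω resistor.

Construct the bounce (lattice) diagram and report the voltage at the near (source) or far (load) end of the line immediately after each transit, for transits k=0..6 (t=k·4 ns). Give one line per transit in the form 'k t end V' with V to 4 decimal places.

Γ_L=0.538462, Γ_S=0.142857; launch V₁=10·150/350=4.285714
k=0 src: V=4.2857
k=1 load: inc=4.285714, refl=4.285714·0.538462=2.3077; V=0.000000+4.285714+2.307692=6.5934
k=2 src: inc=2.307692, refl=2.307692·0.142857=0.3297; V=4.285714+2.307692+0.329670=6.9231
k=3 load: inc=0.329670, refl=0.329670·0.538462=0.1775; V=6.593407+0.329670+0.177515=7.1006
k=4 src: inc=0.177515, refl=0.177515·0.142857=0.0254; V=6.923077+0.177515+0.025359=7.1260
k=5 load: inc=0.025359, refl=0.025359·0.538462=0.0137; V=7.100592+0.025359+0.013655=7.1396
k=6 src: inc=0.013655, refl=0.013655·0.142857=0.0020; V=7.125951+0.013655+0.001951=7.1416

0 0 source 4.2857
1 4 load 6.5934
2 8 source 6.9231
3 12 load 7.1006
4 16 source 7.1260
5 20 load 7.1396
6 24 source 7.1416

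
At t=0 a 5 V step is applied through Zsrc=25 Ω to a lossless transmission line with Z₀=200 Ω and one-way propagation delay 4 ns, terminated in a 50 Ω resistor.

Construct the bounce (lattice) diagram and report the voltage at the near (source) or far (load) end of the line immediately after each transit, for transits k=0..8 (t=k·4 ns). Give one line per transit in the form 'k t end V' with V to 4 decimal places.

Γ_L=-0.600000, Γ_S=-0.777778; launch V₁=5·200/225=4.444444
k=0 src: V=4.4444
k=1 load: inc=4.444444, refl=4.444444·-0.600000=-2.6667; V=0.000000+4.444444+-2.666667=1.7778
k=2 src: inc=-2.666667, refl=-2.666667·-0.777778=2.0741; V=4.444444+-2.666667+2.074074=3.8519
k=3 load: inc=2.074074, refl=2.074074·-0.600000=-1.2444; V=1.777778+2.074074+-1.244444=2.6074
k=4 src: inc=-1.244444, refl=-1.244444·-0.777778=0.9679; V=3.851852+-1.244444+0.967901=3.5753
k=5 load: inc=0.967901, refl=0.967901·-0.600000=-0.5807; V=2.607407+0.967901+-0.580741=2.9946
k=6 src: inc=-0.580741, refl=-0.580741·-0.777778=0.4517; V=3.575309+-0.580741+0.451687=3.4463
k=7 load: inc=0.451687, refl=0.451687·-0.600000=-0.2710; V=2.994568+0.451687+-0.271012=3.1752
k=8 src: inc=-0.271012, refl=-0.271012·-0.777778=0.2108; V=3.446255+-0.271012+0.210787=3.3860

0 0 source 4.4444
1 4 load 1.7778
2 8 source 3.8519
3 12 load 2.6074
4 16 source 3.5753
5 20 load 2.9946
6 24 source 3.4463
7 28 load 3.1752
8 32 source 3.3860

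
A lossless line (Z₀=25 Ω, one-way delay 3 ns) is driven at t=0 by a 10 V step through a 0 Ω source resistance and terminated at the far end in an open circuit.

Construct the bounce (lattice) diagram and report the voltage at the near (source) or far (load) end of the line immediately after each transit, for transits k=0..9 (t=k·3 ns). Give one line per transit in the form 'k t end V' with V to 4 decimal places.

Γ_L=1.000000, Γ_S=-1.000000; launch V₁=10·25/25=10.000000
k=0 src: V=10.0000
k=1 load: inc=10.000000, refl=10.000000·1.000000=10.0000; V=0.000000+10.000000+10.000000=20.0000
k=2 src: inc=10.000000, refl=10.000000·-1.000000=-10.0000; V=10.000000+10.000000+-10.000000=10.0000
k=3 load: inc=-10.000000, refl=-10.000000·1.000000=-10.0000; V=20.000000+-10.000000+-10.000000=0.0000
k=4 src: inc=-10.000000, refl=-10.000000·-1.000000=10.0000; V=10.000000+-10.000000+10.000000=10.0000
k=5 load: inc=10.000000, refl=10.000000·1.000000=10.0000; V=0.000000+10.000000+10.000000=20.0000
k=6 src: inc=10.000000, refl=10.000000·-1.000000=-10.0000; V=10.000000+10.000000+-10.000000=10.0000
k=7 load: inc=-10.000000, refl=-10.000000·1.000000=-10.0000; V=20.000000+-10.000000+-10.000000=0.0000
k=8 src: inc=-10.000000, refl=-10.000000·-1.000000=10.0000; V=10.000000+-10.000000+10.000000=10.0000
k=9 load: inc=10.000000, refl=10.000000·1.000000=10.0000; V=0.000000+10.000000+10.000000=20.0000

0 0 source 10.0000
1 3 load 20.0000
2 6 source 10.0000
3 9 load 0.0000
4 12 source 10.0000
5 15 load 20.0000
6 18 source 10.0000
7 21 load 0.0000
8 24 source 10.0000
9 27 load 20.0000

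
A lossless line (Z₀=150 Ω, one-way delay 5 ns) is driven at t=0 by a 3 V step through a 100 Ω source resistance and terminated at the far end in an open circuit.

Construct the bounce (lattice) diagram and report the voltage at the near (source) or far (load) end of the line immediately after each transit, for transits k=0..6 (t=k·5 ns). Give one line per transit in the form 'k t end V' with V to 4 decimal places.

Γ_L=1.000000, Γ_S=-0.200000; launch V₁=3·150/250=1.800000
k=0 src: V=1.8000
k=1 load: inc=1.800000, refl=1.800000·1.000000=1.8000; V=0.000000+1.800000+1.800000=3.6000
k=2 src: inc=1.800000, refl=1.800000·-0.200000=-0.3600; V=1.800000+1.800000+-0.360000=3.2400
k=3 load: inc=-0.360000, refl=-0.360000·1.000000=-0.3600; V=3.600000+-0.360000+-0.360000=2.8800
k=4 src: inc=-0.360000, refl=-0.360000·-0.200000=0.0720; V=3.240000+-0.360000+0.072000=2.9520
k=5 load: inc=0.072000, refl=0.072000·1.000000=0.0720; V=2.880000+0.072000+0.072000=3.0240
k=6 src: inc=0.072000, refl=0.072000·-0.200000=-0.0144; V=2.952000+0.072000+-0.014400=3.0096

0 0 source 1.8000
1 5 load 3.6000
2 10 source 3.2400
3 15 load 2.8800
4 20 source 2.9520
5 25 load 3.0240
6 30 source 3.0096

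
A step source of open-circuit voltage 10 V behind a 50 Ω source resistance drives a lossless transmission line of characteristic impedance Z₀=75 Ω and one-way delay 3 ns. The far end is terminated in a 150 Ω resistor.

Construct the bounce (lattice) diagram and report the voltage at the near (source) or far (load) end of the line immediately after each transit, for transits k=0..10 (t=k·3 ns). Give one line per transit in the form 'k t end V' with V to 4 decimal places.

Γ_L=0.333333, Γ_S=-0.200000; launch V₁=10·75/125=6.000000
k=0 src: V=6.0000
k=1 load: inc=6.000000, refl=6.000000·0.333333=2.0000; V=0.000000+6.000000+2.000000=8.0000
k=2 src: inc=2.000000, refl=2.000000·-0.200000=-0.4000; V=6.000000+2.000000+-0.400000=7.6000
k=3 load: inc=-0.400000, refl=-0.400000·0.333333=-0.1333; V=8.000000+-0.400000+-0.133333=7.4667
k=4 src: inc=-0.133333, refl=-0.133333·-0.200000=0.0267; V=7.600000+-0.133333+0.026667=7.4933
k=5 load: inc=0.026667, refl=0.026667·0.333333=0.0089; V=7.466667+0.026667+0.008889=7.5022
k=6 src: inc=0.008889, refl=0.008889·-0.200000=-0.0018; V=7.493333+0.008889+-0.001778=7.5004
k=7 load: inc=-0.001778, refl=-0.001778·0.333333=-0.0006; V=7.502222+-0.001778+-0.000593=7.4999
k=8 src: inc=-0.000593, refl=-0.000593·-0.200000=0.0001; V=7.500444+-0.000593+0.000119=7.5000
k=9 load: inc=0.000119, refl=0.000119·0.333333=0.0000; V=7.499852+0.000119+0.000040=7.5000
k=10 src: inc=0.000040, refl=0.000040·-0.200000=-0.0000; V=7.499970+0.000040+-0.000008=7.5000

0 0 source 6.0000
1 3 load 8.0000
2 6 source 7.6000
3 9 load 7.4667
4 12 source 7.4933
5 15 load 7.5022
6 18 source 7.5004
7 21 load 7.4999
8 24 source 7.5000
9 27 load 7.5000
10 30 source 7.5000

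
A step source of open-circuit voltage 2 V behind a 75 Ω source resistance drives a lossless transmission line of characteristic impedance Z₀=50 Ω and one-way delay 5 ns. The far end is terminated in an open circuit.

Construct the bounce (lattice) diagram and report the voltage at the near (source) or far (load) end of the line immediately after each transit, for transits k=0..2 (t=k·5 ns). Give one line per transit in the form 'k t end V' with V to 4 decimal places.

0 0 source 0.8000
1 5 load 1.6000
2 10 source 1.7600

Γ_L=1.000000, Γ_S=0.200000; launch V₁=2·50/125=0.800000
k=0 src: V=0.8000
k=1 load: inc=0.800000, refl=0.800000·1.000000=0.8000; V=0.000000+0.800000+0.800000=1.6000
k=2 src: inc=0.800000, refl=0.800000·0.200000=0.1600; V=0.800000+0.800000+0.160000=1.7600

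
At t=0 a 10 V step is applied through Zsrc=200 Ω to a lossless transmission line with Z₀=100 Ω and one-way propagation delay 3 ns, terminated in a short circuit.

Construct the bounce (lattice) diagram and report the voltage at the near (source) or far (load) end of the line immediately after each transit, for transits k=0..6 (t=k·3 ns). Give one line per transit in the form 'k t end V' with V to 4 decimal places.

Γ_L=-1.000000, Γ_S=0.333333; launch V₁=10·100/300=3.333333
k=0 src: V=3.3333
k=1 load: inc=3.333333, refl=3.333333·-1.000000=-3.3333; V=0.000000+3.333333+-3.333333=0.0000
k=2 src: inc=-3.333333, refl=-3.333333·0.333333=-1.1111; V=3.333333+-3.333333+-1.111111=-1.1111
k=3 load: inc=-1.111111, refl=-1.111111·-1.000000=1.1111; V=0.000000+-1.111111+1.111111=0.0000
k=4 src: inc=1.111111, refl=1.111111·0.333333=0.3704; V=-1.111111+1.111111+0.370370=0.3704
k=5 load: inc=0.370370, refl=0.370370·-1.000000=-0.3704; V=0.000000+0.370370+-0.370370=0.0000
k=6 src: inc=-0.370370, refl=-0.370370·0.333333=-0.1235; V=0.370370+-0.370370+-0.123457=-0.1235

0 0 source 3.3333
1 3 load 0.0000
2 6 source -1.1111
3 9 load 0.0000
4 12 source 0.3704
5 15 load 0.0000
6 18 source -0.1235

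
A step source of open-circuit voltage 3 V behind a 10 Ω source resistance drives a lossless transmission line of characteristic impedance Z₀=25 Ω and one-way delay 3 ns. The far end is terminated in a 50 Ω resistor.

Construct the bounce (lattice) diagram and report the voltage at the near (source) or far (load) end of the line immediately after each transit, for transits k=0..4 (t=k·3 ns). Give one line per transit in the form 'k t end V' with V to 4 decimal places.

0 0 source 2.1429
1 3 load 2.8571
2 6 source 2.5510
3 9 load 2.4490
4 12 source 2.4927

Γ_L=0.333333, Γ_S=-0.428571; launch V₁=3·25/35=2.142857
k=0 src: V=2.1429
k=1 load: inc=2.142857, refl=2.142857·0.333333=0.7143; V=0.000000+2.142857+0.714286=2.8571
k=2 src: inc=0.714286, refl=0.714286·-0.428571=-0.3061; V=2.142857+0.714286+-0.306122=2.5510
k=3 load: inc=-0.306122, refl=-0.306122·0.333333=-0.1020; V=2.857143+-0.306122+-0.102041=2.4490
k=4 src: inc=-0.102041, refl=-0.102041·-0.428571=0.0437; V=2.551020+-0.102041+0.043732=2.4927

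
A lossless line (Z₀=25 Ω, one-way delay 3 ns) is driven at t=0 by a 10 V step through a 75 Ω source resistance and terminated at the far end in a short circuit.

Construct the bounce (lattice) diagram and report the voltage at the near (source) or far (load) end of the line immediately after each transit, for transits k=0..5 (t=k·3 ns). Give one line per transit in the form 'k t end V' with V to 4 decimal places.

0 0 source 2.5000
1 3 load 0.0000
2 6 source -1.2500
3 9 load 0.0000
4 12 source 0.6250
5 15 load 0.0000

Γ_L=-1.000000, Γ_S=0.500000; launch V₁=10·25/100=2.500000
k=0 src: V=2.5000
k=1 load: inc=2.500000, refl=2.500000·-1.000000=-2.5000; V=0.000000+2.500000+-2.500000=0.0000
k=2 src: inc=-2.500000, refl=-2.500000·0.500000=-1.2500; V=2.500000+-2.500000+-1.250000=-1.2500
k=3 load: inc=-1.250000, refl=-1.250000·-1.000000=1.2500; V=0.000000+-1.250000+1.250000=0.0000
k=4 src: inc=1.250000, refl=1.250000·0.500000=0.6250; V=-1.250000+1.250000+0.625000=0.6250
k=5 load: inc=0.625000, refl=0.625000·-1.000000=-0.6250; V=0.000000+0.625000+-0.625000=0.0000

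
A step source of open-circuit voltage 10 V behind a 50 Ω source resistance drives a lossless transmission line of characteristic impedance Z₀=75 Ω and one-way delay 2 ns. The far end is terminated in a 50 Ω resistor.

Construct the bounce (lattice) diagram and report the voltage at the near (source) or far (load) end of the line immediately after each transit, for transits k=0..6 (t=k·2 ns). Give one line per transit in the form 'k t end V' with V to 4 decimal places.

Γ_L=-0.200000, Γ_S=-0.200000; launch V₁=10·75/125=6.000000
k=0 src: V=6.0000
k=1 load: inc=6.000000, refl=6.000000·-0.200000=-1.2000; V=0.000000+6.000000+-1.200000=4.8000
k=2 src: inc=-1.200000, refl=-1.200000·-0.200000=0.2400; V=6.000000+-1.200000+0.240000=5.0400
k=3 load: inc=0.240000, refl=0.240000·-0.200000=-0.0480; V=4.800000+0.240000+-0.048000=4.9920
k=4 src: inc=-0.048000, refl=-0.048000·-0.200000=0.0096; V=5.040000+-0.048000+0.009600=5.0016
k=5 load: inc=0.009600, refl=0.009600·-0.200000=-0.0019; V=4.992000+0.009600+-0.001920=4.9997
k=6 src: inc=-0.001920, refl=-0.001920·-0.200000=0.0004; V=5.001600+-0.001920+0.000384=5.0001

0 0 source 6.0000
1 2 load 4.8000
2 4 source 5.0400
3 6 load 4.9920
4 8 source 5.0016
5 10 load 4.9997
6 12 source 5.0001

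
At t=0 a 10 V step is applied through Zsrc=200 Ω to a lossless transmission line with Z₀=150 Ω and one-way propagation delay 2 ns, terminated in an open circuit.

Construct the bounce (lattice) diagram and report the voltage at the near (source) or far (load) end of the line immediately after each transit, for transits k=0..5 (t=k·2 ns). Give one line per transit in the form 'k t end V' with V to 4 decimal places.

0 0 source 4.2857
1 2 load 8.5714
2 4 source 9.1837
3 6 load 9.7959
4 8 source 9.8834
5 10 load 9.9708

Γ_L=1.000000, Γ_S=0.142857; launch V₁=10·150/350=4.285714
k=0 src: V=4.2857
k=1 load: inc=4.285714, refl=4.285714·1.000000=4.2857; V=0.000000+4.285714+4.285714=8.5714
k=2 src: inc=4.285714, refl=4.285714·0.142857=0.6122; V=4.285714+4.285714+0.612245=9.1837
k=3 load: inc=0.612245, refl=0.612245·1.000000=0.6122; V=8.571429+0.612245+0.612245=9.7959
k=4 src: inc=0.612245, refl=0.612245·0.142857=0.0875; V=9.183673+0.612245+0.087464=9.8834
k=5 load: inc=0.087464, refl=0.087464·1.000000=0.0875; V=9.795918+0.087464+0.087464=9.9708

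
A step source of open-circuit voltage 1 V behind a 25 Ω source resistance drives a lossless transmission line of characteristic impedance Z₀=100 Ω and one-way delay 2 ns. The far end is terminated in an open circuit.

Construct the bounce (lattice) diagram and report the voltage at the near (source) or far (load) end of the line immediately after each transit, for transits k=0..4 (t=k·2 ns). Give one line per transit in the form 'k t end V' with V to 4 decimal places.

Γ_L=1.000000, Γ_S=-0.600000; launch V₁=1·100/125=0.800000
k=0 src: V=0.8000
k=1 load: inc=0.800000, refl=0.800000·1.000000=0.8000; V=0.000000+0.800000+0.800000=1.6000
k=2 src: inc=0.800000, refl=0.800000·-0.600000=-0.4800; V=0.800000+0.800000+-0.480000=1.1200
k=3 load: inc=-0.480000, refl=-0.480000·1.000000=-0.4800; V=1.600000+-0.480000+-0.480000=0.6400
k=4 src: inc=-0.480000, refl=-0.480000·-0.600000=0.2880; V=1.120000+-0.480000+0.288000=0.9280

0 0 source 0.8000
1 2 load 1.6000
2 4 source 1.1200
3 6 load 0.6400
4 8 source 0.9280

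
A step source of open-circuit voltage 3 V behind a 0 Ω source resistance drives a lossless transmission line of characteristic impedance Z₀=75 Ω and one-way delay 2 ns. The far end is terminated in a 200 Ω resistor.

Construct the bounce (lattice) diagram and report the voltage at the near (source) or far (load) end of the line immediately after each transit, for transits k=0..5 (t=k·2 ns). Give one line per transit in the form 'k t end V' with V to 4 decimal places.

0 0 source 3.0000
1 2 load 4.3636
2 4 source 3.0000
3 6 load 2.3802
4 8 source 3.0000
5 10 load 3.2817

Γ_L=0.454545, Γ_S=-1.000000; launch V₁=3·75/75=3.000000
k=0 src: V=3.0000
k=1 load: inc=3.000000, refl=3.000000·0.454545=1.3636; V=0.000000+3.000000+1.363636=4.3636
k=2 src: inc=1.363636, refl=1.363636·-1.000000=-1.3636; V=3.000000+1.363636+-1.363636=3.0000
k=3 load: inc=-1.363636, refl=-1.363636·0.454545=-0.6198; V=4.363636+-1.363636+-0.619835=2.3802
k=4 src: inc=-0.619835, refl=-0.619835·-1.000000=0.6198; V=3.000000+-0.619835+0.619835=3.0000
k=5 load: inc=0.619835, refl=0.619835·0.454545=0.2817; V=2.380165+0.619835+0.281743=3.2817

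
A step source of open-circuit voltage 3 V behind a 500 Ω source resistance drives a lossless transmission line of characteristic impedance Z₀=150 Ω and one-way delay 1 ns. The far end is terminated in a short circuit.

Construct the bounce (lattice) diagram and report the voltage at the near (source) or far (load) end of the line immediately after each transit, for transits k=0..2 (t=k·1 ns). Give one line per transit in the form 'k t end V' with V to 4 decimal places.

Γ_L=-1.000000, Γ_S=0.538462; launch V₁=3·150/650=0.692308
k=0 src: V=0.6923
k=1 load: inc=0.692308, refl=0.692308·-1.000000=-0.6923; V=0.000000+0.692308+-0.692308=0.0000
k=2 src: inc=-0.692308, refl=-0.692308·0.538462=-0.3728; V=0.692308+-0.692308+-0.372781=-0.3728

0 0 source 0.6923
1 1 load 0.0000
2 2 source -0.3728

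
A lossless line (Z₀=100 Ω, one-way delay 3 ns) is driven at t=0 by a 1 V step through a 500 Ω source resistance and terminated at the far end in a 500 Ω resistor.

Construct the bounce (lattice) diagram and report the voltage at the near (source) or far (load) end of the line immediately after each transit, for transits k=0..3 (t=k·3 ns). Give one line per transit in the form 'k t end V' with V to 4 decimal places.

0 0 source 0.1667
1 3 load 0.2778
2 6 source 0.3519
3 9 load 0.4012

Γ_L=0.666667, Γ_S=0.666667; launch V₁=1·100/600=0.166667
k=0 src: V=0.1667
k=1 load: inc=0.166667, refl=0.166667·0.666667=0.1111; V=0.000000+0.166667+0.111111=0.2778
k=2 src: inc=0.111111, refl=0.111111·0.666667=0.0741; V=0.166667+0.111111+0.074074=0.3519
k=3 load: inc=0.074074, refl=0.074074·0.666667=0.0494; V=0.277778+0.074074+0.049383=0.4012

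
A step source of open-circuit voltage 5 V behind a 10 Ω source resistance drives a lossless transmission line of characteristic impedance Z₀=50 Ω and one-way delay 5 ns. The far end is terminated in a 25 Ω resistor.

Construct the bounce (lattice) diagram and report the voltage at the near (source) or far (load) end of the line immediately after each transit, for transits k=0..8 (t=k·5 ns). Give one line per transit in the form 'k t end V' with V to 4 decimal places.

Γ_L=-0.333333, Γ_S=-0.666667; launch V₁=5·50/60=4.166667
k=0 src: V=4.1667
k=1 load: inc=4.166667, refl=4.166667·-0.333333=-1.3889; V=0.000000+4.166667+-1.388889=2.7778
k=2 src: inc=-1.388889, refl=-1.388889·-0.666667=0.9259; V=4.166667+-1.388889+0.925926=3.7037
k=3 load: inc=0.925926, refl=0.925926·-0.333333=-0.3086; V=2.777778+0.925926+-0.308642=3.3951
k=4 src: inc=-0.308642, refl=-0.308642·-0.666667=0.2058; V=3.703704+-0.308642+0.205761=3.6008
k=5 load: inc=0.205761, refl=0.205761·-0.333333=-0.0686; V=3.395062+0.205761+-0.068587=3.5322
k=6 src: inc=-0.068587, refl=-0.068587·-0.666667=0.0457; V=3.600823+-0.068587+0.045725=3.5780
k=7 load: inc=0.045725, refl=0.045725·-0.333333=-0.0152; V=3.532236+0.045725+-0.015242=3.5627
k=8 src: inc=-0.015242, refl=-0.015242·-0.666667=0.0102; V=3.577961+-0.015242+0.010161=3.5729

0 0 source 4.1667
1 5 load 2.7778
2 10 source 3.7037
3 15 load 3.3951
4 20 source 3.6008
5 25 load 3.5322
6 30 source 3.5780
7 35 load 3.5627
8 40 source 3.5729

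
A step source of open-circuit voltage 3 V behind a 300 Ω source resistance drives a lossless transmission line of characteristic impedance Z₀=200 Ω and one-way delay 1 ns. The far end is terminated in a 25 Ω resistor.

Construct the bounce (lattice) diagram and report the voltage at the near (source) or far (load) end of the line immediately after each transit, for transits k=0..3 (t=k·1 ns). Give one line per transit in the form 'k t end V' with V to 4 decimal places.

0 0 source 1.2000
1 1 load 0.2667
2 2 source 0.0800
3 3 load 0.2252

Γ_L=-0.777778, Γ_S=0.200000; launch V₁=3·200/500=1.200000
k=0 src: V=1.2000
k=1 load: inc=1.200000, refl=1.200000·-0.777778=-0.9333; V=0.000000+1.200000+-0.933333=0.2667
k=2 src: inc=-0.933333, refl=-0.933333·0.200000=-0.1867; V=1.200000+-0.933333+-0.186667=0.0800
k=3 load: inc=-0.186667, refl=-0.186667·-0.777778=0.1452; V=0.266667+-0.186667+0.145185=0.2252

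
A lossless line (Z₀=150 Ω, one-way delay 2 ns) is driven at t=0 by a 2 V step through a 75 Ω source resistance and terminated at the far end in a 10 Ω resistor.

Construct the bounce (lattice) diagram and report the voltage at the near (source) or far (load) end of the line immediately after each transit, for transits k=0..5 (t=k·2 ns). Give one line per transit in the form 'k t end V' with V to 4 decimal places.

0 0 source 1.3333
1 2 load 0.1667
2 4 source 0.5556
3 6 load 0.2153
4 8 source 0.3287
5 10 load 0.2295

Γ_L=-0.875000, Γ_S=-0.333333; launch V₁=2·150/225=1.333333
k=0 src: V=1.3333
k=1 load: inc=1.333333, refl=1.333333·-0.875000=-1.1667; V=0.000000+1.333333+-1.166667=0.1667
k=2 src: inc=-1.166667, refl=-1.166667·-0.333333=0.3889; V=1.333333+-1.166667+0.388889=0.5556
k=3 load: inc=0.388889, refl=0.388889·-0.875000=-0.3403; V=0.166667+0.388889+-0.340278=0.2153
k=4 src: inc=-0.340278, refl=-0.340278·-0.333333=0.1134; V=0.555556+-0.340278+0.113426=0.3287
k=5 load: inc=0.113426, refl=0.113426·-0.875000=-0.0992; V=0.215278+0.113426+-0.099248=0.2295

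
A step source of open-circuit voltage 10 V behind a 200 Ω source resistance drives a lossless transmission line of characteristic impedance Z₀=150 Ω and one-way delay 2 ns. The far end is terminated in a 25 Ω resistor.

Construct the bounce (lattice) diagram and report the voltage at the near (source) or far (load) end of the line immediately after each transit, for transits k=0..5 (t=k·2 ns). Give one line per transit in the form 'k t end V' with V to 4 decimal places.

0 0 source 4.2857
1 2 load 1.2245
2 4 source 0.7872
3 6 load 1.0995
4 8 source 1.1442
5 10 load 1.1123

Γ_L=-0.714286, Γ_S=0.142857; launch V₁=10·150/350=4.285714
k=0 src: V=4.2857
k=1 load: inc=4.285714, refl=4.285714·-0.714286=-3.0612; V=0.000000+4.285714+-3.061224=1.2245
k=2 src: inc=-3.061224, refl=-3.061224·0.142857=-0.4373; V=4.285714+-3.061224+-0.437318=0.7872
k=3 load: inc=-0.437318, refl=-0.437318·-0.714286=0.3124; V=1.224490+-0.437318+0.312370=1.0995
k=4 src: inc=0.312370, refl=0.312370·0.142857=0.0446; V=0.787172+0.312370+0.044624=1.1442
k=5 load: inc=0.044624, refl=0.044624·-0.714286=-0.0319; V=1.099542+0.044624+-0.031874=1.1123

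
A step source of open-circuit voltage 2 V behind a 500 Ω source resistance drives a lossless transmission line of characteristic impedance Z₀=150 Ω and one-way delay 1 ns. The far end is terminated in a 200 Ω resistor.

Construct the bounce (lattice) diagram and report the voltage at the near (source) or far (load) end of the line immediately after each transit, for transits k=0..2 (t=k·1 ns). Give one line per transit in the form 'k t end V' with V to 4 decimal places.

Γ_L=0.142857, Γ_S=0.538462; launch V₁=2·150/650=0.461538
k=0 src: V=0.4615
k=1 load: inc=0.461538, refl=0.461538·0.142857=0.0659; V=0.000000+0.461538+0.065934=0.5275
k=2 src: inc=0.065934, refl=0.065934·0.538462=0.0355; V=0.461538+0.065934+0.035503=0.5630

0 0 source 0.4615
1 1 load 0.5275
2 2 source 0.5630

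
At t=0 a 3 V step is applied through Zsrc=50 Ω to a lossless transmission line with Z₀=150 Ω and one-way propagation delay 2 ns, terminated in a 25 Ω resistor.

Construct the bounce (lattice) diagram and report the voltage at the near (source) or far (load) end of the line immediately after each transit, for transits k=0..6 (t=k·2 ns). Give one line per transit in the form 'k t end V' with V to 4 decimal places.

Γ_L=-0.714286, Γ_S=-0.500000; launch V₁=3·150/200=2.250000
k=0 src: V=2.2500
k=1 load: inc=2.250000, refl=2.250000·-0.714286=-1.6071; V=0.000000+2.250000+-1.607143=0.6429
k=2 src: inc=-1.607143, refl=-1.607143·-0.500000=0.8036; V=2.250000+-1.607143+0.803571=1.4464
k=3 load: inc=0.803571, refl=0.803571·-0.714286=-0.5740; V=0.642857+0.803571+-0.573980=0.8724
k=4 src: inc=-0.573980, refl=-0.573980·-0.500000=0.2870; V=1.446429+-0.573980+0.286990=1.1594
k=5 load: inc=0.286990, refl=0.286990·-0.714286=-0.2050; V=0.872449+0.286990+-0.204993=0.9544
k=6 src: inc=-0.204993, refl=-0.204993·-0.500000=0.1025; V=1.159439+-0.204993+0.102496=1.0569

0 0 source 2.2500
1 2 load 0.6429
2 4 source 1.4464
3 6 load 0.8724
4 8 source 1.1594
5 10 load 0.9544
6 12 source 1.0569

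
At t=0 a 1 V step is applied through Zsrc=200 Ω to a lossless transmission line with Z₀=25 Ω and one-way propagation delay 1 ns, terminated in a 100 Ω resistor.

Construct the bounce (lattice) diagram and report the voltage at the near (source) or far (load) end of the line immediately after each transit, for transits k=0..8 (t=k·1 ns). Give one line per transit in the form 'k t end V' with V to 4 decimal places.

Γ_L=0.600000, Γ_S=0.777778; launch V₁=1·25/225=0.111111
k=0 src: V=0.1111
k=1 load: inc=0.111111, refl=0.111111·0.600000=0.0667; V=0.000000+0.111111+0.066667=0.1778
k=2 src: inc=0.066667, refl=0.066667·0.777778=0.0519; V=0.111111+0.066667+0.051852=0.2296
k=3 load: inc=0.051852, refl=0.051852·0.600000=0.0311; V=0.177778+0.051852+0.031111=0.2607
k=4 src: inc=0.031111, refl=0.031111·0.777778=0.0242; V=0.229630+0.031111+0.024198=0.2849
k=5 load: inc=0.024198, refl=0.024198·0.600000=0.0145; V=0.260741+0.024198+0.014519=0.2995
k=6 src: inc=0.014519, refl=0.014519·0.777778=0.0113; V=0.284938+0.014519+0.011292=0.3107
k=7 load: inc=0.011292, refl=0.011292·0.600000=0.0068; V=0.299457+0.011292+0.006775=0.3175
k=8 src: inc=0.006775, refl=0.006775·0.777778=0.0053; V=0.310749+0.006775+0.005270=0.3228

0 0 source 0.1111
1 1 load 0.1778
2 2 source 0.2296
3 3 load 0.2607
4 4 source 0.2849
5 5 load 0.2995
6 6 source 0.3107
7 7 load 0.3175
8 8 source 0.3228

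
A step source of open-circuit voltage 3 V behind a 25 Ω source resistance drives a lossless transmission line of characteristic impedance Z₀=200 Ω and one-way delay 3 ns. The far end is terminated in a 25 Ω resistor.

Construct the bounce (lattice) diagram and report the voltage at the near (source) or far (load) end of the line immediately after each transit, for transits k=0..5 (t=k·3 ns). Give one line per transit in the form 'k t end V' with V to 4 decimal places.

Γ_L=-0.777778, Γ_S=-0.777778; launch V₁=3·200/225=2.666667
k=0 src: V=2.6667
k=1 load: inc=2.666667, refl=2.666667·-0.777778=-2.0741; V=0.000000+2.666667+-2.074074=0.5926
k=2 src: inc=-2.074074, refl=-2.074074·-0.777778=1.6132; V=2.666667+-2.074074+1.613169=2.2058
k=3 load: inc=1.613169, refl=1.613169·-0.777778=-1.2547; V=0.592593+1.613169+-1.254687=0.9511
k=4 src: inc=-1.254687, refl=-1.254687·-0.777778=0.9759; V=2.205761+-1.254687+0.975867=1.9269
k=5 load: inc=0.975867, refl=0.975867·-0.777778=-0.7590; V=0.951075+0.975867+-0.759008=1.1679

0 0 source 2.6667
1 3 load 0.5926
2 6 source 2.2058
3 9 load 0.9511
4 12 source 1.9269
5 15 load 1.1679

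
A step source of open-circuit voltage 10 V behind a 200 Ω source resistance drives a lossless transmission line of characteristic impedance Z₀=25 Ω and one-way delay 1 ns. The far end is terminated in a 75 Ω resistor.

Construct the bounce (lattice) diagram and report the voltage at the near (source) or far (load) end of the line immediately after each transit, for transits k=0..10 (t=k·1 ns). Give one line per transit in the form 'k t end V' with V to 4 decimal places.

Γ_L=0.500000, Γ_S=0.777778; launch V₁=10·25/225=1.111111
k=0 src: V=1.1111
k=1 load: inc=1.111111, refl=1.111111·0.500000=0.5556; V=0.000000+1.111111+0.555556=1.6667
k=2 src: inc=0.555556, refl=0.555556·0.777778=0.4321; V=1.111111+0.555556+0.432099=2.0988
k=3 load: inc=0.432099, refl=0.432099·0.500000=0.2160; V=1.666667+0.432099+0.216049=2.3148
k=4 src: inc=0.216049, refl=0.216049·0.777778=0.1680; V=2.098765+0.216049+0.168038=2.4829
k=5 load: inc=0.168038, refl=0.168038·0.500000=0.0840; V=2.314815+0.168038+0.084019=2.5669
k=6 src: inc=0.084019, refl=0.084019·0.777778=0.0653; V=2.482853+0.084019+0.065348=2.6322
k=7 load: inc=0.065348, refl=0.065348·0.500000=0.0327; V=2.566872+0.065348+0.032674=2.6649
k=8 src: inc=0.032674, refl=0.032674·0.777778=0.0254; V=2.632221+0.032674+0.025413=2.6903
k=9 load: inc=0.025413, refl=0.025413·0.500000=0.0127; V=2.664895+0.025413+0.012707=2.7030
k=10 src: inc=0.012707, refl=0.012707·0.777778=0.0099; V=2.690308+0.012707+0.009883=2.7129

0 0 source 1.1111
1 1 load 1.6667
2 2 source 2.0988
3 3 load 2.3148
4 4 source 2.4829
5 5 load 2.5669
6 6 source 2.6322
7 7 load 2.6649
8 8 source 2.6903
9 9 load 2.7030
10 10 source 2.7129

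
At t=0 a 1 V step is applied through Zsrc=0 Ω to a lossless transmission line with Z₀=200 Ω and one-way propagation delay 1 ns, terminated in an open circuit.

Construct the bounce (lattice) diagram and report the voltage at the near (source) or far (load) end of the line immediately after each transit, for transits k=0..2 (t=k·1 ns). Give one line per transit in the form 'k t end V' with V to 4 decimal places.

Γ_L=1.000000, Γ_S=-1.000000; launch V₁=1·200/200=1.000000
k=0 src: V=1.0000
k=1 load: inc=1.000000, refl=1.000000·1.000000=1.0000; V=0.000000+1.000000+1.000000=2.0000
k=2 src: inc=1.000000, refl=1.000000·-1.000000=-1.0000; V=1.000000+1.000000+-1.000000=1.0000

0 0 source 1.0000
1 1 load 2.0000
2 2 source 1.0000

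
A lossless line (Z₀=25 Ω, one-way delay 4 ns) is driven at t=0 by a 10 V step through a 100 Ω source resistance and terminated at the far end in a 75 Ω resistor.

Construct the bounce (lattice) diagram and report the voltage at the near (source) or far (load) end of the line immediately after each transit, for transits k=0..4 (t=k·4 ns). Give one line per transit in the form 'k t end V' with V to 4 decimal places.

Γ_L=0.500000, Γ_S=0.600000; launch V₁=10·25/125=2.000000
k=0 src: V=2.0000
k=1 load: inc=2.000000, refl=2.000000·0.500000=1.0000; V=0.000000+2.000000+1.000000=3.0000
k=2 src: inc=1.000000, refl=1.000000·0.600000=0.6000; V=2.000000+1.000000+0.600000=3.6000
k=3 load: inc=0.600000, refl=0.600000·0.500000=0.3000; V=3.000000+0.600000+0.300000=3.9000
k=4 src: inc=0.300000, refl=0.300000·0.600000=0.1800; V=3.600000+0.300000+0.180000=4.0800

0 0 source 2.0000
1 4 load 3.0000
2 8 source 3.6000
3 12 load 3.9000
4 16 source 4.0800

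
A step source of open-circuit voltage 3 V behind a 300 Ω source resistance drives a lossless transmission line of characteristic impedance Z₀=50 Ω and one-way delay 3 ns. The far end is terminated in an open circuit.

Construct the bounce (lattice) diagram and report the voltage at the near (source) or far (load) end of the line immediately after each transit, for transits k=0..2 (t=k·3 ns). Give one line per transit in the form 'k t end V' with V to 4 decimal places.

Γ_L=1.000000, Γ_S=0.714286; launch V₁=3·50/350=0.428571
k=0 src: V=0.4286
k=1 load: inc=0.428571, refl=0.428571·1.000000=0.4286; V=0.000000+0.428571+0.428571=0.8571
k=2 src: inc=0.428571, refl=0.428571·0.714286=0.3061; V=0.428571+0.428571+0.306122=1.1633

0 0 source 0.4286
1 3 load 0.8571
2 6 source 1.1633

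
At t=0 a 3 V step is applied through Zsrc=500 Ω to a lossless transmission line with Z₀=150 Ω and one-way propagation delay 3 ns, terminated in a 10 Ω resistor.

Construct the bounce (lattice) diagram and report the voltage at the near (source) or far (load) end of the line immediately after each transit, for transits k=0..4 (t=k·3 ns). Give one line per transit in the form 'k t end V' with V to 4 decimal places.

Γ_L=-0.875000, Γ_S=0.538462; launch V₁=3·150/650=0.692308
k=0 src: V=0.6923
k=1 load: inc=0.692308, refl=0.692308·-0.875000=-0.6058; V=0.000000+0.692308+-0.605769=0.0865
k=2 src: inc=-0.605769, refl=-0.605769·0.538462=-0.3262; V=0.692308+-0.605769+-0.326183=-0.2396
k=3 load: inc=-0.326183, refl=-0.326183·-0.875000=0.2854; V=0.086538+-0.326183+0.285411=0.0458
k=4 src: inc=0.285411, refl=0.285411·0.538462=0.1537; V=-0.239645+0.285411+0.153683=0.1994

0 0 source 0.6923
1 3 load 0.0865
2 6 source -0.2396
3 9 load 0.0458
4 12 source 0.1994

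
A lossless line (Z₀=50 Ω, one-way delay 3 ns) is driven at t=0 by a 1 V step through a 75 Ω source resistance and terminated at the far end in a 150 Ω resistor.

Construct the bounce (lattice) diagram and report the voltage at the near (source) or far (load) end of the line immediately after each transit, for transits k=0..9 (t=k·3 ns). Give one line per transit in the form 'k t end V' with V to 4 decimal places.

0 0 source 0.4000
1 3 load 0.6000
2 6 source 0.6400
3 9 load 0.6600
4 12 source 0.6640
5 15 load 0.6660
6 18 source 0.6664
7 21 load 0.6666
8 24 source 0.6666
9 27 load 0.6667

Γ_L=0.500000, Γ_S=0.200000; launch V₁=1·50/125=0.400000
k=0 src: V=0.4000
k=1 load: inc=0.400000, refl=0.400000·0.500000=0.2000; V=0.000000+0.400000+0.200000=0.6000
k=2 src: inc=0.200000, refl=0.200000·0.200000=0.0400; V=0.400000+0.200000+0.040000=0.6400
k=3 load: inc=0.040000, refl=0.040000·0.500000=0.0200; V=0.600000+0.040000+0.020000=0.6600
k=4 src: inc=0.020000, refl=0.020000·0.200000=0.0040; V=0.640000+0.020000+0.004000=0.6640
k=5 load: inc=0.004000, refl=0.004000·0.500000=0.0020; V=0.660000+0.004000+0.002000=0.6660
k=6 src: inc=0.002000, refl=0.002000·0.200000=0.0004; V=0.664000+0.002000+0.000400=0.6664
k=7 load: inc=0.000400, refl=0.000400·0.500000=0.0002; V=0.666000+0.000400+0.000200=0.6666
k=8 src: inc=0.000200, refl=0.000200·0.200000=0.0000; V=0.666400+0.000200+0.000040=0.6666
k=9 load: inc=0.000040, refl=0.000040·0.500000=0.0000; V=0.666600+0.000040+0.000020=0.6667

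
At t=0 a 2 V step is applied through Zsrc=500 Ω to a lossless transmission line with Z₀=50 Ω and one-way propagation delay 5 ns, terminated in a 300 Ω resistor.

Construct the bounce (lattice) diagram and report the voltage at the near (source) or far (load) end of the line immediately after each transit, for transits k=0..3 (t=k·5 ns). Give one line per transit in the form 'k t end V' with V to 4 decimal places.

Γ_L=0.714286, Γ_S=0.818182; launch V₁=2·50/550=0.181818
k=0 src: V=0.1818
k=1 load: inc=0.181818, refl=0.181818·0.714286=0.1299; V=0.000000+0.181818+0.129870=0.3117
k=2 src: inc=0.129870, refl=0.129870·0.818182=0.1063; V=0.181818+0.129870+0.106257=0.4179
k=3 load: inc=0.106257, refl=0.106257·0.714286=0.0759; V=0.311688+0.106257+0.075898=0.4938

0 0 source 0.1818
1 5 load 0.3117
2 10 source 0.4179
3 15 load 0.4938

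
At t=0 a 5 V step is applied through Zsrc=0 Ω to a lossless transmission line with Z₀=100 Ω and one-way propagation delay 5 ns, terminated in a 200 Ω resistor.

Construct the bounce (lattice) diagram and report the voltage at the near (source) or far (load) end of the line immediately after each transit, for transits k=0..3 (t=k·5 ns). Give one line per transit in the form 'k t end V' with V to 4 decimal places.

0 0 source 5.0000
1 5 load 6.6667
2 10 source 5.0000
3 15 load 4.4444

Γ_L=0.333333, Γ_S=-1.000000; launch V₁=5·100/100=5.000000
k=0 src: V=5.0000
k=1 load: inc=5.000000, refl=5.000000·0.333333=1.6667; V=0.000000+5.000000+1.666667=6.6667
k=2 src: inc=1.666667, refl=1.666667·-1.000000=-1.6667; V=5.000000+1.666667+-1.666667=5.0000
k=3 load: inc=-1.666667, refl=-1.666667·0.333333=-0.5556; V=6.666667+-1.666667+-0.555556=4.4444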